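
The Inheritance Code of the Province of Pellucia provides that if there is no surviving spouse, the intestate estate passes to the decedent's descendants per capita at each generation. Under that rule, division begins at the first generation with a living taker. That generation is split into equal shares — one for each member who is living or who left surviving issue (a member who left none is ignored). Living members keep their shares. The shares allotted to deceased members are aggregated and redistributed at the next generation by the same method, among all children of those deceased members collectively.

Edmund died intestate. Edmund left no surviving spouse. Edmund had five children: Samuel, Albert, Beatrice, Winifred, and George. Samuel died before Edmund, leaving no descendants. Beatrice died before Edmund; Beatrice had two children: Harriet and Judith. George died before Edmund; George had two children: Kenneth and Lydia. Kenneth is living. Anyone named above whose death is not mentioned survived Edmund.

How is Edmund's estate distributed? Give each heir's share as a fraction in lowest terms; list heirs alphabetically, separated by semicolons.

Albert 1/4; Harriet 1/8; Judith 1/8; Kenneth 1/8; Lydia 1/8; Winifred 1/4

There is no surviving spouse, so the entire estate passes to Edmund's descendants per capita at each generation.
At generation 1 (Albert, Beatrice, Winifred, George) there are 4 shares of (1)/4 = 1/4 each.
Living: Albert and Winifred — each takes 1/4.
Deceased: Beatrice and George. Their combined 1/2 is pooled and carried to generation 2.
At generation 2 (Harriet, Judith, Kenneth, Lydia) there are 4 shares of (1/2)/4 = 1/8 each.
Living: Harriet, Judith, Kenneth, and Lydia — each takes 1/8.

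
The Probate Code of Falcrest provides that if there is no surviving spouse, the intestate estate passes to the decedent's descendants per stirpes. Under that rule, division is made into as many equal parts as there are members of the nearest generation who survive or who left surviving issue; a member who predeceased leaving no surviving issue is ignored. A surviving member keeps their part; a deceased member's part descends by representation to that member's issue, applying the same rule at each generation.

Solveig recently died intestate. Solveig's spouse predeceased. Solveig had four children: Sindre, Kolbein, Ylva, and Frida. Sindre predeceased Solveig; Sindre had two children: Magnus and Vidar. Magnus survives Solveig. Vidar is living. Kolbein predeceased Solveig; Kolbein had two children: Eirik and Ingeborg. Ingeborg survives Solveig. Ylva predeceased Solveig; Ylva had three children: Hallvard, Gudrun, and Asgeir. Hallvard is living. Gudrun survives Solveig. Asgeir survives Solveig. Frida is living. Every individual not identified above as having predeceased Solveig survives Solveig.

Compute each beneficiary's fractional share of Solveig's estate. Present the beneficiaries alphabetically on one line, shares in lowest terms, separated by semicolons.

There is no surviving spouse, so the entire estate passes to Solveig's descendants per stirpes.
The estate is divided into 4 equal shares of 1/4 among Sindre, Kolbein, Ylva, Frida.
Sindre predeceased; the 1/4 allotted to Sindre's branch passes to Sindre's issue by representation.
The 1/4 is divided into 2 equal shares of 1/8 among Magnus, Vidar.
Magnus is living and takes 1/8.
Vidar is living and takes 1/8.
Kolbein predeceased; the 1/4 allotted to Kolbein's branch passes to Kolbein's issue by representation.
The 1/4 is divided into 2 equal shares of 1/8 among Eirik, Ingeborg.
Eirik is living and takes 1/8.
Ingeborg is living and takes 1/8.
Ylva predeceased; the 1/4 allotted to Ylva's branch passes to Ylva's issue by representation.
The 1/4 is divided into 3 equal shares of 1/12 among Hallvard, Gudrun, Asgeir.
Hallvard is living and takes 1/12.
Gudrun is living and takes 1/12.
Asgeir is living and takes 1/12.
Frida is living and takes 1/4.

Asgeir 1/12; Eirik 1/8; Frida 1/4; Gudrun 1/12; Hallvard 1/12; Ingeborg 1/8; Magnus 1/8; Vidar 1/8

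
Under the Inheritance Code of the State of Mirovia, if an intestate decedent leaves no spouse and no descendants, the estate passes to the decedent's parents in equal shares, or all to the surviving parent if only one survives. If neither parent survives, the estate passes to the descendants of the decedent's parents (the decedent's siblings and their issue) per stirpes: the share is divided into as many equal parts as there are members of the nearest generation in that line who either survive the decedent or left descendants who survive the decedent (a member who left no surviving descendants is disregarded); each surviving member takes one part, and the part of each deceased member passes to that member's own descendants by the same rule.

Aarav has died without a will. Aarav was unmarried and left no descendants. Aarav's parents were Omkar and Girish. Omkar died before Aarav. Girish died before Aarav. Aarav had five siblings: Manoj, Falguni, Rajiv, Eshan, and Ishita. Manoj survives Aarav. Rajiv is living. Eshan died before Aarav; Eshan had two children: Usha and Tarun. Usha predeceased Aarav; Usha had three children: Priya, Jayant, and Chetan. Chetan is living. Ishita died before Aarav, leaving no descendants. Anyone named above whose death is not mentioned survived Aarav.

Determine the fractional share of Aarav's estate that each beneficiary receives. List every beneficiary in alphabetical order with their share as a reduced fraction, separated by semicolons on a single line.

Chetan 1/24; Falguni 1/4; Jayant 1/24; Manoj 1/4; Priya 1/24; Rajiv 1/4; Tarun 1/8

Neither parent survives and there are no descendants, so the estate passes to Aarav's siblings and their issue per stirpes.
Ishita left no surviving issue, so that branch lapses and is disregarded.
The estate is divided into 4 equal shares of 1/4 among Manoj, Falguni, Rajiv, Eshan.
Manoj is living and takes 1/4.
Falguni is living and takes 1/4.
Rajiv is living and takes 1/4.
Eshan predeceased; the 1/4 allotted to Eshan's branch passes to Eshan's issue by representation.
The 1/4 is divided into 2 equal shares of 1/8 among Usha, Tarun.
Usha predeceased; the 1/8 allotted to Usha's branch passes to Usha's issue by representation.
The 1/8 is divided into 3 equal shares of 1/24 among Priya, Jayant, Chetan.
Priya is living and takes 1/24.
Jayant is living and takes 1/24.
Chetan is living and takes 1/24.
Tarun is living and takes 1/8.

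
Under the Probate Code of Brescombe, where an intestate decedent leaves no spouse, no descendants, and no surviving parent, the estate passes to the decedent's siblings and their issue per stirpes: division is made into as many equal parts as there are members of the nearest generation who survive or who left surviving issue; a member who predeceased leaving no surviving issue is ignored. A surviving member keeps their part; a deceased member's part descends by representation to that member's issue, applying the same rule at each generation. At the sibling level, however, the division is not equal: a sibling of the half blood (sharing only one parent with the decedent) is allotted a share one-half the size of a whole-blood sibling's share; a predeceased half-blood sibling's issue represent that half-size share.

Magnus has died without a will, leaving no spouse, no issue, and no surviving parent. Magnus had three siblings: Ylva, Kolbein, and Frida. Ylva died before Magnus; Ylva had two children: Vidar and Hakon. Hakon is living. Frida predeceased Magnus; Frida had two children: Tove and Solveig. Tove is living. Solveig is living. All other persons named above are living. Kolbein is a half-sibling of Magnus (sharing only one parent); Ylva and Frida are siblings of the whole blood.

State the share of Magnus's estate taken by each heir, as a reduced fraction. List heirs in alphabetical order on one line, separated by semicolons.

Hakon 1/5; Kolbein 1/5; Solveig 1/5; Tove 1/5; Vidar 1/5

No spouse, descendants, or parent survives, so the estate passes to Magnus's siblings per stirpes.
Half-blood siblings count for one-half the weight of whole-blood siblings at the initial division.
Dividing 1 in proportion to weights (total weight 5/2): Ylva (weight 1) → 2/5; Kolbein (weight 1/2) → 1/5; Frida (weight 1) → 2/5.
Ylva predeceased; the 2/5 allotted to Ylva's branch passes to Ylva's issue by representation.
The 2/5 is divided into 2 equal shares of 1/5 among Vidar, Hakon.
Vidar is living and takes 1/5.
Hakon is living and takes 1/5.
Kolbein is living and takes 1/5.
Frida predeceased; the 2/5 allotted to Frida's branch passes to Frida's issue by representation.
The 2/5 is divided into 2 equal shares of 1/5 among Tove, Solveig.
Tove is living and takes 1/5.
Solveig is living and takes 1/5.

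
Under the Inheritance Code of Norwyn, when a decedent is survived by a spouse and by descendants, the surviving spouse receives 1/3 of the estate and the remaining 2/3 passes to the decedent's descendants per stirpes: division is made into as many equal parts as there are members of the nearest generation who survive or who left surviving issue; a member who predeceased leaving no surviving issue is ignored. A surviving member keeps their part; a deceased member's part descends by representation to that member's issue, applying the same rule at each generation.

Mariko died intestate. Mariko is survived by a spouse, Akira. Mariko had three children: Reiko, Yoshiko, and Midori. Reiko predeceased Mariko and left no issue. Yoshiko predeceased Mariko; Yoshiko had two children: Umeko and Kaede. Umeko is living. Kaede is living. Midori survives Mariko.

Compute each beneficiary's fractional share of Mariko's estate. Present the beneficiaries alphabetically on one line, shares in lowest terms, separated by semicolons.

Akira 1/3; Kaede 1/6; Midori 1/3; Umeko 1/6

Akira, as surviving spouse, takes 1/3.
The remaining 2/3 passes to Mariko's descendants per stirpes.
Reiko left no surviving issue, so that branch lapses and is disregarded.
The 2/3 is divided into 2 equal shares of 1/3 among Yoshiko, Midori.
Yoshiko predeceased; the 1/3 allotted to Yoshiko's branch passes to Yoshiko's issue by representation.
The 1/3 is divided into 2 equal shares of 1/6 among Umeko, Kaede.
Umeko is living and takes 1/6.
Kaede is living and takes 1/6.
Midori is living and takes 1/3.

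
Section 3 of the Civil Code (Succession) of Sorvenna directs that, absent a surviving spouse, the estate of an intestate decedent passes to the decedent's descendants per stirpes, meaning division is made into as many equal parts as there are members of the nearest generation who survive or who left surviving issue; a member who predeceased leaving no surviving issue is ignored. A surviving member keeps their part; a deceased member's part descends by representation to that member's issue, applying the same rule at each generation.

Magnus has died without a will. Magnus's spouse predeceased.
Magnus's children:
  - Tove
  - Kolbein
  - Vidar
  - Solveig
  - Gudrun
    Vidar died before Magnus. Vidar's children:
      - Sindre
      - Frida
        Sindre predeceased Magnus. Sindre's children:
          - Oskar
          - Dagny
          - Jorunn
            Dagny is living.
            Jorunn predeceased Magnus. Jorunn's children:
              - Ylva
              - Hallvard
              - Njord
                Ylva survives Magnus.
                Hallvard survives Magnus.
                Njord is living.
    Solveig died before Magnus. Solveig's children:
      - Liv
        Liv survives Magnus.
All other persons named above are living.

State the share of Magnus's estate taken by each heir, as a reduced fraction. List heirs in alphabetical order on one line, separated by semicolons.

There is no surviving spouse, so the entire estate passes to Magnus's descendants per stirpes.
The estate is divided into 5 equal shares of 1/5 among Tove, Kolbein, Vidar, Solveig, Gudrun.
Tove is living and takes 1/5.
Kolbein is living and takes 1/5.
Vidar predeceased; the 1/5 allotted to Vidar's branch passes to Vidar's issue by representation.
The 1/5 is divided into 2 equal shares of 1/10 among Sindre, Frida.
Sindre predeceased; the 1/10 allotted to Sindre's branch passes to Sindre's issue by representation.
The 1/10 is divided into 3 equal shares of 1/30 among Oskar, Dagny, Jorunn.
Oskar is living and takes 1/30.
Dagny is living and takes 1/30.
Jorunn predeceased; the 1/30 allotted to Jorunn's branch passes to Jorunn's issue by representation.
The 1/30 is divided into 3 equal shares of 1/90 among Ylva, Hallvard, Njord.
Ylva is living and takes 1/90.
Hallvard is living and takes 1/90.
Njord is living and takes 1/90.
Frida is living and takes 1/10.
Solveig predeceased; the 1/5 allotted to Solveig's branch passes to Solveig's issue by representation.
Liv is the sole taker at this level and receives the full 1/5.
Gudrun is living and takes 1/5.

Dagny 1/30; Frida 1/10; Gudrun 1/5; Hallvard 1/90; Kolbein 1/5; Liv 1/5; Njord 1/90; Oskar 1/30; Tove 1/5; Ylva 1/90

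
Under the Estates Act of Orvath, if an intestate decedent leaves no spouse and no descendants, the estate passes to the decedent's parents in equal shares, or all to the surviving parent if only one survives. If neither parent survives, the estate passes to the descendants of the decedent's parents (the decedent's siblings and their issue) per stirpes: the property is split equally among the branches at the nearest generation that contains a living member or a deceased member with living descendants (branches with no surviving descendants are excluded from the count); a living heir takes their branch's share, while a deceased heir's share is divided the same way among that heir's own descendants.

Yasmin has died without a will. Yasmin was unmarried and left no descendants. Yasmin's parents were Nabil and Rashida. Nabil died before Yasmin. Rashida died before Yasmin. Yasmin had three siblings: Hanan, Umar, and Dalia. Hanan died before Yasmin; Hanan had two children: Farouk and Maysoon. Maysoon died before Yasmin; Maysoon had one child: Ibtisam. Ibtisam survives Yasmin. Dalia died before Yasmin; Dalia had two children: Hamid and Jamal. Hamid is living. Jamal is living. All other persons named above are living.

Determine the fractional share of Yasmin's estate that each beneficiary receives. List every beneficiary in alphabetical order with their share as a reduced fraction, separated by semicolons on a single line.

Neither parent survives and there are no descendants, so the estate passes to Yasmin's siblings and their issue per stirpes.
The estate is divided into 3 equal shares of 1/3 among Hanan, Umar, Dalia.
Hanan predeceased; the 1/3 allotted to Hanan's branch passes to Hanan's issue by representation.
The 1/3 is divided into 2 equal shares of 1/6 among Farouk, Maysoon.
Farouk is living and takes 1/6.
Maysoon predeceased; the 1/6 allotted to Maysoon's branch passes to Maysoon's issue by representation.
Ibtisam is the sole taker at this level and receives the full 1/6.
Umar is living and takes 1/3.
Dalia predeceased; the 1/3 allotted to Dalia's branch passes to Dalia's issue by representation.
The 1/3 is divided into 2 equal shares of 1/6 among Hamid, Jamal.
Hamid is living and takes 1/6.
Jamal is living and takes 1/6.

Farouk 1/6; Hamid 1/6; Ibtisam 1/6; Jamal 1/6; Umar 1/3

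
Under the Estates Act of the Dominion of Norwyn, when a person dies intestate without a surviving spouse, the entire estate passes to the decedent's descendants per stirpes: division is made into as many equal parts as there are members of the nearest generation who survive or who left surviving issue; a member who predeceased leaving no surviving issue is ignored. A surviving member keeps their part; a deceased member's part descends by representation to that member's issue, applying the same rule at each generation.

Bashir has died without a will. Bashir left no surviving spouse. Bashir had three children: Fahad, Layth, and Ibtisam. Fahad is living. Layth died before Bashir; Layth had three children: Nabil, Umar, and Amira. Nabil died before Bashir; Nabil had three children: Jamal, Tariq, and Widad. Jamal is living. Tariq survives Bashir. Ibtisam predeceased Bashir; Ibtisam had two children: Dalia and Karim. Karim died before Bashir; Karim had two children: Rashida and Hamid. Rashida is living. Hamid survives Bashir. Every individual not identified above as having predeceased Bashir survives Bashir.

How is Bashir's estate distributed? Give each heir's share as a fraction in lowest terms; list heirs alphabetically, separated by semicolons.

Amira 1/9; Dalia 1/6; Fahad 1/3; Hamid 1/12; Jamal 1/27; Rashida 1/12; Tariq 1/27; Umar 1/9; Widad 1/27

There is no surviving spouse, so the entire estate passes to Bashir's descendants per stirpes.
The estate is divided into 3 equal shares of 1/3 among Fahad, Layth, Ibtisam.
Fahad is living and takes 1/3.
Layth predeceased; the 1/3 allotted to Layth's branch passes to Layth's issue by representation.
The 1/3 is divided into 3 equal shares of 1/9 among Nabil, Umar, Amira.
Nabil predeceased; the 1/9 allotted to Nabil's branch passes to Nabil's issue by representation.
The 1/9 is divided into 3 equal shares of 1/27 among Jamal, Tariq, Widad.
Jamal is living and takes 1/27.
Tariq is living and takes 1/27.
Widad is living and takes 1/27.
Umar is living and takes 1/9.
Amira is living and takes 1/9.
Ibtisam predeceased; the 1/3 allotted to Ibtisam's branch passes to Ibtisam's issue by representation.
The 1/3 is divided into 2 equal shares of 1/6 among Dalia, Karim.
Dalia is living and takes 1/6.
Karim predeceased; the 1/6 allotted to Karim's branch passes to Karim's issue by representation.
The 1/6 is divided into 2 equal shares of 1/12 among Rashida, Hamid.
Rashida is living and takes 1/12.
Hamid is living and takes 1/12.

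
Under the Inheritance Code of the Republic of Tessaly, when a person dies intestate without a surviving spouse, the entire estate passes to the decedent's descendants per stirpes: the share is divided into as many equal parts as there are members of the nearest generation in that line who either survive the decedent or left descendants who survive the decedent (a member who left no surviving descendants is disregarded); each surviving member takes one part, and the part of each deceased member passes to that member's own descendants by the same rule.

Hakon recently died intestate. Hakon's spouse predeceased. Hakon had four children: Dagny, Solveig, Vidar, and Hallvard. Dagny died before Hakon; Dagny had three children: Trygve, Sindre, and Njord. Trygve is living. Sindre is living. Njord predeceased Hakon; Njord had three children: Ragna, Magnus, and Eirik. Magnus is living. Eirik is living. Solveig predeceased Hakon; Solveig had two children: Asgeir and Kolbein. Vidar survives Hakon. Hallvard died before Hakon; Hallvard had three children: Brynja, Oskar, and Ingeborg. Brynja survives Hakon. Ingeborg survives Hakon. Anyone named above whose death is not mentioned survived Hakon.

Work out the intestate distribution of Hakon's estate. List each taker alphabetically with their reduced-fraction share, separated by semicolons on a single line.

Asgeir 1/8; Brynja 1/12; Eirik 1/36; Ingeborg 1/12; Kolbein 1/8; Magnus 1/36; Oskar 1/12; Ragna 1/36; Sindre 1/12; Trygve 1/12; Vidar 1/4

There is no surviving spouse, so the entire estate passes to Hakon's descendants per stirpes.
The estate is divided into 4 equal shares of 1/4 among Dagny, Solveig, Vidar, Hallvard.
Dagny predeceased; the 1/4 allotted to Dagny's branch passes to Dagny's issue by representation.
The 1/4 is divided into 3 equal shares of 1/12 among Trygve, Sindre, Njord.
Trygve is living and takes 1/12.
Sindre is living and takes 1/12.
Njord predeceased; the 1/12 allotted to Njord's branch passes to Njord's issue by representation.
The 1/12 is divided into 3 equal shares of 1/36 among Ragna, Magnus, Eirik.
Ragna is living and takes 1/36.
Magnus is living and takes 1/36.
Eirik is living and takes 1/36.
Solveig predeceased; the 1/4 allotted to Solveig's branch passes to Solveig's issue by representation.
The 1/4 is divided into 2 equal shares of 1/8 among Asgeir, Kolbein.
Asgeir is living and takes 1/8.
Kolbein is living and takes 1/8.
Vidar is living and takes 1/4.
Hallvard predeceased; the 1/4 allotted to Hallvard's branch passes to Hallvard's issue by representation.
The 1/4 is divided into 3 equal shares of 1/12 among Brynja, Oskar, Ingeborg.
Brynja is living and takes 1/12.
Oskar is living and takes 1/12.
Ingeborg is living and takes 1/12.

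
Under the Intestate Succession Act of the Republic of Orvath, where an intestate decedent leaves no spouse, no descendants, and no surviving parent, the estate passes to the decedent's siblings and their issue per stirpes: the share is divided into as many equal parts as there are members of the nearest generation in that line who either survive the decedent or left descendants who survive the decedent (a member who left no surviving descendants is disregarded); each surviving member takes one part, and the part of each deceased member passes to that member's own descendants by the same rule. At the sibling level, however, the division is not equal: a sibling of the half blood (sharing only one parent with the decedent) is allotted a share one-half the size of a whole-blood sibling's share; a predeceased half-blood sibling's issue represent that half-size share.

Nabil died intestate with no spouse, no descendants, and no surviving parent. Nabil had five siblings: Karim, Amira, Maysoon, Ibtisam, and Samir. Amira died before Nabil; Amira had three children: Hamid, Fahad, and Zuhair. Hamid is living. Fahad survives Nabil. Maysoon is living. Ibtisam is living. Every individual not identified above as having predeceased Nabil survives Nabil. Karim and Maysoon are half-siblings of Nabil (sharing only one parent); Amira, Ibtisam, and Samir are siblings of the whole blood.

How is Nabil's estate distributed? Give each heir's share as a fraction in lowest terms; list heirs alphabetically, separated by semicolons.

Fahad 1/12; Hamid 1/12; Ibtisam 1/4; Karim 1/8; Maysoon 1/8; Samir 1/4; Zuhair 1/12

No spouse, descendants, or parent survives, so the estate passes to Nabil's siblings per stirpes.
Half-blood siblings count for one-half the weight of whole-blood siblings at the initial division.
Dividing 1 in proportion to weights (total weight 4): Karim (weight 1/2) → 1/8; Amira (weight 1) → 1/4; Maysoon (weight 1/2) → 1/8; Ibtisam (weight 1) → 1/4; Samir (weight 1) → 1/4.
Karim is living and takes 1/8.
Amira predeceased; the 1/4 allotted to Amira's branch passes to Amira's issue by representation.
The 1/4 is divided into 3 equal shares of 1/12 among Hamid, Fahad, Zuhair.
Hamid is living and takes 1/12.
Fahad is living and takes 1/12.
Zuhair is living and takes 1/12.
Maysoon is living and takes 1/8.
Ibtisam is living and takes 1/4.
Samir is living and takes 1/4.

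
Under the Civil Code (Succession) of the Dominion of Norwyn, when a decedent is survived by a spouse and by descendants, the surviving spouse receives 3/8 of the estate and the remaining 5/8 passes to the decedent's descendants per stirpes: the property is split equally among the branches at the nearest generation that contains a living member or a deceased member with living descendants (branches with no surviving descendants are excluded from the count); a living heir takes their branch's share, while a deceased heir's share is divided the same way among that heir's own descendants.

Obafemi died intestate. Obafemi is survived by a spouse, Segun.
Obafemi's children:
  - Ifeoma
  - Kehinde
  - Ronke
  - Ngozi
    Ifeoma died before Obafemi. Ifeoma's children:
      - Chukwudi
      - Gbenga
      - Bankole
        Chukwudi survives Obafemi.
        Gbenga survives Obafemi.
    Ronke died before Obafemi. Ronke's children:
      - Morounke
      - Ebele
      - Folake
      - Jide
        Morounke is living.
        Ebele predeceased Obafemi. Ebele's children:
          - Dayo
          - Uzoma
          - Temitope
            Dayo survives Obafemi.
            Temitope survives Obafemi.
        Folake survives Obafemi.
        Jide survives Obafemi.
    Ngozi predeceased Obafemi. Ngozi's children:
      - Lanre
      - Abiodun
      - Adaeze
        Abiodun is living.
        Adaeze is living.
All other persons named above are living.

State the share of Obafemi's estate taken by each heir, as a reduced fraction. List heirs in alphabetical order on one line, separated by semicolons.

Segun, as surviving spouse, takes 3/8.
The remaining 5/8 passes to Obafemi's descendants per stirpes.
The 5/8 is divided into 4 equal shares of 5/32 among Ifeoma, Kehinde, Ronke, Ngozi.
Ifeoma predeceased; the 5/32 allotted to Ifeoma's branch passes to Ifeoma's issue by representation.
The 5/32 is divided into 3 equal shares of 5/96 among Chukwudi, Gbenga, Bankole.
Chukwudi is living and takes 5/96.
Gbenga is living and takes 5/96.
Bankole is living and takes 5/96.
Kehinde is living and takes 5/32.
Ronke predeceased; the 5/32 allotted to Ronke's branch passes to Ronke's issue by representation.
The 5/32 is divided into 4 equal shares of 5/128 among Morounke, Ebele, Folake, Jide.
Morounke is living and takes 5/128.
Ebele predeceased; the 5/128 allotted to Ebele's branch passes to Ebele's issue by representation.
The 5/128 is divided into 3 equal shares of 5/384 among Dayo, Uzoma, Temitope.
Dayo is living and takes 5/384.
Uzoma is living and takes 5/384.
Temitope is living and takes 5/384.
Folake is living and takes 5/128.
Jide is living and takes 5/128.
Ngozi predeceased; the 5/32 allotted to Ngozi's branch passes to Ngozi's issue by representation.
The 5/32 is divided into 3 equal shares of 5/96 among Lanre, Abiodun, Adaeze.
Lanre is living and takes 5/96.
Abiodun is living and takes 5/96.
Adaeze is living and takes 5/96.

Abiodun 5/96; Adaeze 5/96; Bankole 5/96; Chukwudi 5/96; Dayo 5/384; Folake 5/128; Gbenga 5/96; Jide 5/128; Kehinde 5/32; Lanre 5/96; Morounke 5/128; Segun 3/8; Temitope 5/384; Uzoma 5/384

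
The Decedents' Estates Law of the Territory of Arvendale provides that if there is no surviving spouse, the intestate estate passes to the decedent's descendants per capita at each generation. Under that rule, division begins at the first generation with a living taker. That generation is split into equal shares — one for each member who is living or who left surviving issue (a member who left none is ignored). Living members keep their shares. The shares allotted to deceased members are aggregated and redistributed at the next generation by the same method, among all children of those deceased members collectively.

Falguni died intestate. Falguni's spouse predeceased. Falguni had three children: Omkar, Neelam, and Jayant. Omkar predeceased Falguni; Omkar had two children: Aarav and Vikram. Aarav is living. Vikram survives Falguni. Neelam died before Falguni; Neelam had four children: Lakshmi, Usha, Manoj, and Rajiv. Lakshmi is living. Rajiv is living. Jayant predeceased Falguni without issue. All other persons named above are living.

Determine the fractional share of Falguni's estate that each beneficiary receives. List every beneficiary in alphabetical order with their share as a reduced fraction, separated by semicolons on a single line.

There is no surviving spouse, so the entire estate passes to Falguni's descendants per capita at each generation.
No one at generation 1 (Omkar, Neelam) is living; moving to the next generation.
At generation 2 (Aarav, Vikram, Lakshmi, Usha, Manoj, Rajiv) there are 6 shares of (1)/6 = 1/6 each.
Living: Aarav, Vikram, Lakshmi, Usha, Manoj, and Rajiv — each takes 1/6.

Aarav 1/6; Lakshmi 1/6; Manoj 1/6; Rajiv 1/6; Usha 1/6; Vikram 1/6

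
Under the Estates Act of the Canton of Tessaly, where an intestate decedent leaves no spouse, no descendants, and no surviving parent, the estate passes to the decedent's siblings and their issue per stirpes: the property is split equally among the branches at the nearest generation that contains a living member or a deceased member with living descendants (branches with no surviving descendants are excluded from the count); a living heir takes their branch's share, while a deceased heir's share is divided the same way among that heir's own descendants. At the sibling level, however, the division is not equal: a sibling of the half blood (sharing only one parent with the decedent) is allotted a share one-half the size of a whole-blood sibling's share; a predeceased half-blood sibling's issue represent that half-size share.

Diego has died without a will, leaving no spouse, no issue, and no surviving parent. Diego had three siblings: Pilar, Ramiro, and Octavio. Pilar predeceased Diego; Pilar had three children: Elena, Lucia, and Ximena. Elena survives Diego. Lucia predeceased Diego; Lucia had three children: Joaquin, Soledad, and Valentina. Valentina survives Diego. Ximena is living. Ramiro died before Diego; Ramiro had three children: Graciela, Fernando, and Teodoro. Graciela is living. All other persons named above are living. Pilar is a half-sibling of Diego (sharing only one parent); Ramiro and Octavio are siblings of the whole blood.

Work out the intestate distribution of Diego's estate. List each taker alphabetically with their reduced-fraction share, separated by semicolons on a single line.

Elena 1/15; Fernando 2/15; Graciela 2/15; Joaquin 1/45; Octavio 2/5; Soledad 1/45; Teodoro 2/15; Valentina 1/45; Ximena 1/15

No spouse, descendants, or parent survives, so the estate passes to Diego's siblings per stirpes.
Half-blood siblings count for one-half the weight of whole-blood siblings at the initial division.
Dividing 1 in proportion to weights (total weight 5/2): Pilar (weight 1/2) → 1/5; Ramiro (weight 1) → 2/5; Octavio (weight 1) → 2/5.
Pilar predeceased; the 1/5 allotted to Pilar's branch passes to Pilar's issue by representation.
The 1/5 is divided into 3 equal shares of 1/15 among Elena, Lucia, Ximena.
Elena is living and takes 1/15.
Lucia predeceased; the 1/15 allotted to Lucia's branch passes to Lucia's issue by representation.
The 1/15 is divided into 3 equal shares of 1/45 among Joaquin, Soledad, Valentina.
Joaquin is living and takes 1/45.
Soledad is living and takes 1/45.
Valentina is living and takes 1/45.
Ximena is living and takes 1/15.
Ramiro predeceased; the 2/5 allotted to Ramiro's branch passes to Ramiro's issue by representation.
The 2/5 is divided into 3 equal shares of 2/15 among Graciela, Fernando, Teodoro.
Graciela is living and takes 2/15.
Fernando is living and takes 2/15.
Teodoro is living and takes 2/15.
Octavio is living and takes 2/5.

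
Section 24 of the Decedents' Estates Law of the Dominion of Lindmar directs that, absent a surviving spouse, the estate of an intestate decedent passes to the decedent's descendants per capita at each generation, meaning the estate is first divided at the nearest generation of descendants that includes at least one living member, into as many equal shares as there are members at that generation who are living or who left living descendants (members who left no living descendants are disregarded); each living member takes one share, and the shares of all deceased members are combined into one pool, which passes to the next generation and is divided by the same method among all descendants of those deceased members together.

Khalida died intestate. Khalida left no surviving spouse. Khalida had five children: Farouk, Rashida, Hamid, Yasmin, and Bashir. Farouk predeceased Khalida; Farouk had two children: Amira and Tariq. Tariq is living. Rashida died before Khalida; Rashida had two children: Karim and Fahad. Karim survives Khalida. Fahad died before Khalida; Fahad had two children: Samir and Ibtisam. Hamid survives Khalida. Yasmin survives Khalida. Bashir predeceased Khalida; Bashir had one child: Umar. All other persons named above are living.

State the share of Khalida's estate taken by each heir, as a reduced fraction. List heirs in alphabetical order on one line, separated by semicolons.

There is no surviving spouse, so the entire estate passes to Khalida's descendants per capita at each generation.
At generation 1 (Farouk, Rashida, Hamid, Yasmin, Bashir) there are 5 shares of (1)/5 = 1/5 each.
Living: Hamid and Yasmin — each takes 1/5.
Deceased: Farouk, Rashida, and Bashir. Their combined 3/5 is pooled and carried to generation 2.
At generation 2 (Amira, Tariq, Karim, Fahad, Umar) there are 5 shares of (3/5)/5 = 3/25 each.
Living: Amira, Tariq, Karim, and Umar — each takes 3/25.
Deceased: Fahad. That 3/25 share is carried to generation 3.
At generation 3 (Samir, Ibtisam) there are 2 shares of (3/25)/2 = 3/50 each.
Living: Samir and Ibtisam — each takes 3/50.

Amira 3/25; Hamid 1/5; Ibtisam 3/50; Karim 3/25; Samir 3/50; Tariq 3/25; Umar 3/25; Yasmin 1/5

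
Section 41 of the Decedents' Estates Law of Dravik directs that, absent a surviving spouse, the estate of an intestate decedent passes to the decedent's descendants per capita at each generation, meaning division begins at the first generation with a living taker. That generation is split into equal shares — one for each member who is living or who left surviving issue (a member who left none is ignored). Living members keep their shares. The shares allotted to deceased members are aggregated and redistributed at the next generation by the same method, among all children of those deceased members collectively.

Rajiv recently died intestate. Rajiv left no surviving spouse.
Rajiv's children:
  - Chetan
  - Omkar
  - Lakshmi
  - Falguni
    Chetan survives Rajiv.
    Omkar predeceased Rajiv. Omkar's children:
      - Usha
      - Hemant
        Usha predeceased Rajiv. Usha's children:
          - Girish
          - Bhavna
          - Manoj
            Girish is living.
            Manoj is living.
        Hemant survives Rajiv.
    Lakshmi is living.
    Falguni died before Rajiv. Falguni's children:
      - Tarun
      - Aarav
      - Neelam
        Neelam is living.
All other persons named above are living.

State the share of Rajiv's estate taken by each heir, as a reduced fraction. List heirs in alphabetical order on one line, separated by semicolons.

Aarav 1/10; Bhavna 1/30; Chetan 1/4; Girish 1/30; Hemant 1/10; Lakshmi 1/4; Manoj 1/30; Neelam 1/10; Tarun 1/10

There is no surviving spouse, so the entire estate passes to Rajiv's descendants per capita at each generation.
At generation 1 (Chetan, Omkar, Lakshmi, Falguni) there are 4 shares of (1)/4 = 1/4 each.
Living: Chetan and Lakshmi — each takes 1/4.
Deceased: Omkar and Falguni. Their combined 1/2 is pooled and carried to generation 2.
At generation 2 (Usha, Hemant, Tarun, Aarav, Neelam) there are 5 shares of (1/2)/5 = 1/10 each.
Living: Hemant, Tarun, Aarav, and Neelam — each takes 1/10.
Deceased: Usha. That 1/10 share is carried to generation 3.
At generation 3 (Girish, Bhavna, Manoj) there are 3 shares of (1/10)/3 = 1/30 each.
Living: Girish, Bhavna, and Manoj — each takes 1/30.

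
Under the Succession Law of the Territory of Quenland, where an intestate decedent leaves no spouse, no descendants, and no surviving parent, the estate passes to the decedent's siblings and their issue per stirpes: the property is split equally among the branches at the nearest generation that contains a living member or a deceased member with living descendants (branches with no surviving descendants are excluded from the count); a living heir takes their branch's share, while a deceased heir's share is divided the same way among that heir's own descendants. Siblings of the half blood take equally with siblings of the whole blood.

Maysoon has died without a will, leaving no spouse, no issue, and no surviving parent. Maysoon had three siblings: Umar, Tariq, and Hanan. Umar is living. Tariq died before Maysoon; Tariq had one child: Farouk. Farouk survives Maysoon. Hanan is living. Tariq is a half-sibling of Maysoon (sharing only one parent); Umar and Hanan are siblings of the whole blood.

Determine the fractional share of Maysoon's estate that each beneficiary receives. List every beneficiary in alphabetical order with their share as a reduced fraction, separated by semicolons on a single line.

Farouk 1/3; Hanan 1/3; Umar 1/3

No spouse, descendants, or parent survives, so the estate passes to Maysoon's siblings per stirpes.
Half-blood and whole-blood siblings take equally under the stated rule.
The estate is divided into 3 equal shares of 1/3 among Umar, Tariq, Hanan.
Umar is living and takes 1/3.
Tariq predeceased; the 1/3 allotted to Tariq's branch passes to Tariq's issue by representation.
Farouk is the sole taker at this level and receives the full 1/3.
Hanan is living and takes 1/3.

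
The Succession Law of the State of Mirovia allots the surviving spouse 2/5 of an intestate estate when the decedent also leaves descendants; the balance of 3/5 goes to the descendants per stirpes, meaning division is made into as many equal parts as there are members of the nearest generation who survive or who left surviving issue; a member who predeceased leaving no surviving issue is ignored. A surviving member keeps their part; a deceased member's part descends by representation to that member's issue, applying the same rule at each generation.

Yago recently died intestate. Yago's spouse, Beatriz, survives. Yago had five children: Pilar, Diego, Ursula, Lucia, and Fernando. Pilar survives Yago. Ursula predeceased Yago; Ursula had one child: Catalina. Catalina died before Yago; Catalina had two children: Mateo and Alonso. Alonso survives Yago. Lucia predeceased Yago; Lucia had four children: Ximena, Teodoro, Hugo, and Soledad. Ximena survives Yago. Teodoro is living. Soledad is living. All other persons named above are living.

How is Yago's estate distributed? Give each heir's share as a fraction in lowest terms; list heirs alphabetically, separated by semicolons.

Beatriz, as surviving spouse, takes 2/5.
The remaining 3/5 passes to Yago's descendants per stirpes.
The 3/5 is divided into 5 equal shares of 3/25 among Pilar, Diego, Ursula, Lucia, Fernando.
Pilar is living and takes 3/25.
Diego is living and takes 3/25.
Ursula predeceased; the 3/25 allotted to Ursula's branch passes to Ursula's issue by representation.
Catalina's line is the sole branch at this level, so the full 3/25 passes to Catalina's issue by representation.
The 3/25 is divided into 2 equal shares of 3/50 among Mateo, Alonso.
Mateo is living and takes 3/50.
Alonso is living and takes 3/50.
Lucia predeceased; the 3/25 allotted to Lucia's branch passes to Lucia's issue by representation.
The 3/25 is divided into 4 equal shares of 3/100 among Ximena, Teodoro, Hugo, Soledad.
Ximena is living and takes 3/100.
Teodoro is living and takes 3/100.
Hugo is living and takes 3/100.
Soledad is living and takes 3/100.
Fernando is living and takes 3/25.

Alonso 3/50; Beatriz 2/5; Diego 3/25; Fernando 3/25; Hugo 3/100; Mateo 3/50; Pilar 3/25; Soledad 3/100; Teodoro 3/100; Ximena 3/100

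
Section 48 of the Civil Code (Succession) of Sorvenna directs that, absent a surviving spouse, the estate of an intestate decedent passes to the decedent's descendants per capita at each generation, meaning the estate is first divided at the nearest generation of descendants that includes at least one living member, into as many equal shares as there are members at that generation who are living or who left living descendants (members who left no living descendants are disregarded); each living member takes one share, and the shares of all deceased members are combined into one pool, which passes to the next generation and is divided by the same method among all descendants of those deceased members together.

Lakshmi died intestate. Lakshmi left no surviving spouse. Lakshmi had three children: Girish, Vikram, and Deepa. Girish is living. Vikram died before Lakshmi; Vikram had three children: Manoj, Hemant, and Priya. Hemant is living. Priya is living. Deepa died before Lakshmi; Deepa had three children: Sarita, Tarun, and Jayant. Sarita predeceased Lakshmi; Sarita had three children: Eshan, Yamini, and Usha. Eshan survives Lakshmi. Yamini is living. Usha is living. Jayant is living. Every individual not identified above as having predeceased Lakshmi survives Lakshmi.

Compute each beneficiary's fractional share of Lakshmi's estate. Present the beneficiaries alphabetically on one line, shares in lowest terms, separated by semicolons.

Eshan 1/27; Girish 1/3; Hemant 1/9; Jayant 1/9; Manoj 1/9; Priya 1/9; Tarun 1/9; Usha 1/27; Yamini 1/27

There is no surviving spouse, so the entire estate passes to Lakshmi's descendants per capita at each generation.
At generation 1 (Girish, Vikram, Deepa) there are 3 shares of (1)/3 = 1/3 each.
Living: Girish — each takes 1/3.
Deceased: Vikram and Deepa. Their combined 2/3 is pooled and carried to generation 2.
At generation 2 (Manoj, Hemant, Priya, Sarita, Tarun, Jayant) there are 6 shares of (2/3)/6 = 1/9 each.
Living: Manoj, Hemant, Priya, Tarun, and Jayant — each takes 1/9.
Deceased: Sarita. That 1/9 share is carried to generation 3.
At generation 3 (Eshan, Yamini, Usha) there are 3 shares of (1/9)/3 = 1/27 each.
Living: Eshan, Yamini, and Usha — each takes 1/27.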